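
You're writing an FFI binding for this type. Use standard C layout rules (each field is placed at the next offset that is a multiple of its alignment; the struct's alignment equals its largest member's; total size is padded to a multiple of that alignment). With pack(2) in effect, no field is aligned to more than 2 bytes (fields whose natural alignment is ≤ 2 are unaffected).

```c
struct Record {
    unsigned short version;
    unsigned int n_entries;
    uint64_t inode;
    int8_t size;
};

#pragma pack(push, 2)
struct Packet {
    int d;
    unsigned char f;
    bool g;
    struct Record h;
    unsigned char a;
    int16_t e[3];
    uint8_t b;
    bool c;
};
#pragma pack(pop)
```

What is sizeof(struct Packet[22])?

880

Record: 0..2  version  (2B, 2-aligned); 2..4  -- padding (2B); 4..8  n_entries  (4B, 4-aligned); 8..16  inode  (8B, 8-aligned); 16..17  size  (1B, 1-aligned); 17..24  -- tail padding (7B); sizeof = 24, alignof = 8
0..4  d  (4B, 2-aligned)
4..5  f  (1B, 1-aligned)
5..6  g  (1B, 1-aligned)
6..30  h  (24B, 2-aligned)
30..31  a  (1B, 1-aligned)
31..32  -- padding (1B)
32..38  e  (6B, 2-aligned)
38..39  b  (1B, 1-aligned)
39..40  c  (1B, 1-aligned)
sizeof = 40, alignof = 2
array of 22: 22 × 40 = 880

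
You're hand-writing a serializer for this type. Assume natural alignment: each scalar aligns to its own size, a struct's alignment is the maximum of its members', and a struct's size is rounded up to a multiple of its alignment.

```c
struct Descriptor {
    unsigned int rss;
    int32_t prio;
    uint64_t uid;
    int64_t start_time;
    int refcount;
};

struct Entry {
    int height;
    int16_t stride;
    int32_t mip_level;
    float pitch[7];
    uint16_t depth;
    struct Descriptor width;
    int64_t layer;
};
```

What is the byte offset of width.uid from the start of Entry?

56

Descriptor: 0..4  rss  (4B, 4-aligned); 4..8  prio  (4B, 4-aligned); 8..16  uid  (8B, 8-aligned); 16..24  start_time  (8B, 8-aligned); 24..28  refcount  (4B, 4-aligned); 28..32  -- tail padding (4B); sizeof = 32, alignof = 8
0..4  height  (4B, 4-aligned)
4..6  stride  (2B, 2-aligned)
6..8  -- padding (2B)
8..12  mip_level  (4B, 4-aligned)
12..40  pitch  (28B, 4-aligned)
40..42  depth  (2B, 2-aligned)
42..48  -- padding (6B)
48..80  width  (32B, 8-aligned)
within Descriptor: uid at 8
48 + 8 = 56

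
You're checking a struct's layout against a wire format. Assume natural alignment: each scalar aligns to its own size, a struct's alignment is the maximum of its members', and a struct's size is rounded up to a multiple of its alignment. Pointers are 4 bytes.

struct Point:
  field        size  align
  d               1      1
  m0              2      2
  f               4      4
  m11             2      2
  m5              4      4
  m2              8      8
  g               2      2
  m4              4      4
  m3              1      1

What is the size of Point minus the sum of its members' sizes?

@0: d [1B, align 1] → 1
+1 pad (align 2)
@2: m0 [2B, align 2] → 4
@4: f [4B, align 4] → 8
@8: m11 [2B, align 2] → 10
+2 pad (align 4)
@12: m5 [4B, align 4] → 16
@16: m2 [8B, align 8] → 24
@24: g [2B, align 2] → 26
+2 pad (align 4)
@28: m4 [4B, align 4] → 32
@32: m3 [1B, align 1] → 33
+7 tail pad (align 8)
size 40, align 8
data bytes 28, size 40 → padding 12

12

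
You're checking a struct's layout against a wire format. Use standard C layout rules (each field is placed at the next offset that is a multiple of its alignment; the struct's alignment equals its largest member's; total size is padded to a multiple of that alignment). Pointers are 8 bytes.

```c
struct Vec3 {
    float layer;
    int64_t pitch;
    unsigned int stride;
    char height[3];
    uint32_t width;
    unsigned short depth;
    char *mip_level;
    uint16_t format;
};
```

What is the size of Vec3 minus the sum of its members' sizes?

13

layer at 0 (size 4, align 4) → ends 4
pad 4 to align 8 for pitch
pitch at 8 (size 8, align 8) → ends 16
stride at 16 (size 4, align 4) → ends 20
height at 20 (size 3, align 1) → ends 23
pad 1 to align 4 for width
width at 24 (size 4, align 4) → ends 28
depth at 28 (size 2, align 2) → ends 30
pad 2 to align 8 for mip_level
mip_level at 32 (size 8, align 8) → ends 40
format at 40 (size 2, align 2) → ends 42
tail pad 6 to reach multiple of 8
total 48 bytes, alignment 8
data bytes 35, size 48 → padding 13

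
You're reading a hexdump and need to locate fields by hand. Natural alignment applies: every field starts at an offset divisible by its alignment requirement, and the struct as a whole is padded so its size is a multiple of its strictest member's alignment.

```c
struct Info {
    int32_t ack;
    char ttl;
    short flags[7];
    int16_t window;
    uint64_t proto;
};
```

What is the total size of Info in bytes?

32 bytes

0..4  ack  (4B, 4-aligned)
4..5  ttl  (1B, 1-aligned)
5..6  -- padding (1B)
6..20  flags  (14B, 2-aligned)
20..22  window  (2B, 2-aligned)
22..24  -- padding (2B)
24..32  proto  (8B, 8-aligned)
sizeof = 32, alignof = 8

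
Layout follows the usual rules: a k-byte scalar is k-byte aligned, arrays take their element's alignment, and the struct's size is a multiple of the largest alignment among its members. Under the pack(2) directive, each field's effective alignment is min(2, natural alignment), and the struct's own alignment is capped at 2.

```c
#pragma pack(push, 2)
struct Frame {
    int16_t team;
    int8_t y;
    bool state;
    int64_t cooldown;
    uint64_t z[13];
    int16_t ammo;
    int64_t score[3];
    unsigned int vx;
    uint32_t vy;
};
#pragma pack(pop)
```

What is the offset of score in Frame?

118

0..2  team  (2B, 2-aligned)
2..3  y  (1B, 1-aligned)
3..4  state  (1B, 1-aligned)
4..12  cooldown  (8B, 2-aligned)
12..116  z  (104B, 2-aligned)
116..118  ammo  (2B, 2-aligned)
118..142  score  (24B, 2-aligned)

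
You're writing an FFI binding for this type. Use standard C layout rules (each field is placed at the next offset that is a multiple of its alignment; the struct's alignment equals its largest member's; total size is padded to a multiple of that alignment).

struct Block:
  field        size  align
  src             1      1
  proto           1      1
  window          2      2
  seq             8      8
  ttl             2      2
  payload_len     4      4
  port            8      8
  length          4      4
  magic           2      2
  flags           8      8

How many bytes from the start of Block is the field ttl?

src at 0 (size 1, align 1) → ends 1
proto at 1 (size 1, align 1) → ends 2
window at 2 (size 2, align 2) → ends 4
pad 4 to align 8 for seq
seq at 8 (size 8, align 8) → ends 16
ttl at 16 (size 2, align 2) → ends 18

16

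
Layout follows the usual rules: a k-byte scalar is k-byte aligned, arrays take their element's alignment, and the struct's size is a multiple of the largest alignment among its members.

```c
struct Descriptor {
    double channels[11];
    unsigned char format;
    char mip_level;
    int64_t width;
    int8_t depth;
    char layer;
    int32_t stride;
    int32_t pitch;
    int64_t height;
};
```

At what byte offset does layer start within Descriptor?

0..88  channels  (88B, 8-aligned)
88..89  format  (1B, 1-aligned)
89..90  mip_level  (1B, 1-aligned)
90..96  -- padding (6B)
96..104  width  (8B, 8-aligned)
104..105  depth  (1B, 1-aligned)
105..106  layer  (1B, 1-aligned)

105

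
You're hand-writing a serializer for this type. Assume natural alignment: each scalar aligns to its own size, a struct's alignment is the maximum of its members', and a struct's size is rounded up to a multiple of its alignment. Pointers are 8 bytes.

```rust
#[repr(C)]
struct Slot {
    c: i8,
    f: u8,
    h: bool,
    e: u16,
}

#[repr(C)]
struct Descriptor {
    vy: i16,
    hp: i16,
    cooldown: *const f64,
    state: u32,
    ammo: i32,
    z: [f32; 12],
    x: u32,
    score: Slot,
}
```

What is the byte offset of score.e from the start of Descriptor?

80

Slot: @0: c [1B, align 1] → 1; @1: f [1B, align 1] → 2; @2: h [1B, align 1] → 3; +1 pad (align 2); @4: e [2B, align 2] → 6; size 6, align 2
@0: vy [2B, align 2] → 2
@2: hp [2B, align 2] → 4
+4 pad (align 8)
@8: cooldown [8B, align 8] → 16
@16: state [4B, align 4] → 20
@20: ammo [4B, align 4] → 24
@24: z [48B, align 4] → 72
@72: x [4B, align 4] → 76
@76: score [6B, align 2] → 82
within Slot: e at 4
76 + 4 = 80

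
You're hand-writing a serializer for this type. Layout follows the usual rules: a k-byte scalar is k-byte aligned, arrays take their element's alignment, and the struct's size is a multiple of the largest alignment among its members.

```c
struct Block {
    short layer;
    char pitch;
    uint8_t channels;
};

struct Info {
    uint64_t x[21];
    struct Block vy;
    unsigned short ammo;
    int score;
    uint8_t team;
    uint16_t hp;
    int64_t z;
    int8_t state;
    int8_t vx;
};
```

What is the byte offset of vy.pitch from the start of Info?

170

Block: @0: layer [2B, align 2] → 2; @2: pitch [1B, align 1] → 3; @3: channels [1B, align 1] → 4; size 4, align 2
@0: x [168B, align 8] → 168
@168: vy [4B, align 2] → 172
within Block: pitch at 2
168 + 2 = 170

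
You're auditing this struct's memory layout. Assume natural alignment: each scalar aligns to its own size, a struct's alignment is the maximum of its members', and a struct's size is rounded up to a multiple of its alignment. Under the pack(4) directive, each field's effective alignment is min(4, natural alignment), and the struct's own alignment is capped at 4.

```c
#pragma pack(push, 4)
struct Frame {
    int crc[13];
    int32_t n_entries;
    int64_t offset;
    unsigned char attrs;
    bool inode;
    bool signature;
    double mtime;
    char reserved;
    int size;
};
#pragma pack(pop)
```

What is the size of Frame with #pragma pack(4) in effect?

84

@0: crc [52B, align 4] → 52
@52: n_entries [4B, align 4] → 56
@56: offset [8B, align 4] → 64
@64: attrs [1B, align 1] → 65
@65: inode [1B, align 1] → 66
@66: signature [1B, align 1] → 67
+1 pad (align 4)
@68: mtime [8B, align 4] → 76
@76: reserved [1B, align 1] → 77
+3 pad (align 4)
@80: size [4B, align 4] → 84
size 84, align 4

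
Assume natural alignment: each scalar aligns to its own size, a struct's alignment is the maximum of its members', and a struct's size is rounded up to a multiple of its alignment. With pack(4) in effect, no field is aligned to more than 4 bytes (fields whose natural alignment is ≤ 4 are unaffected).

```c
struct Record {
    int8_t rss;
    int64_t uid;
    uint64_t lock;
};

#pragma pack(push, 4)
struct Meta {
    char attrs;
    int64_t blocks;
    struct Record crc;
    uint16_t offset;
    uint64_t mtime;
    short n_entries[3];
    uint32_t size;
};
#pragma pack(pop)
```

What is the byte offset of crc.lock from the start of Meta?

Record: @0: rss [1B, align 1] → 1; +7 pad (align 8); @8: uid [8B, align 8] → 16; @16: lock [8B, align 8] → 24; size 24, align 8
@0: attrs [1B, align 1] → 1
+3 pad (align 4)
@4: blocks [8B, align 4] → 12
@12: crc [24B, align 4] → 36
within Record: lock at 16
12 + 16 = 28

28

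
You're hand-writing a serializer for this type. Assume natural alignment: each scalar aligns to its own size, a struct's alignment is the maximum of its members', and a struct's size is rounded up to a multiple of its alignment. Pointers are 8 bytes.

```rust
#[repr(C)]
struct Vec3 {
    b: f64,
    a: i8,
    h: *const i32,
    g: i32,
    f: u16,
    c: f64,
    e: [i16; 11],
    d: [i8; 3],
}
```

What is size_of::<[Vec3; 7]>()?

@0: b [8B, align 8] → 8
@8: a [1B, align 1] → 9
+7 pad (align 8)
@16: h [8B, align 8] → 24
@24: g [4B, align 4] → 28
@28: f [2B, align 2] → 30
+2 pad (align 8)
@32: c [8B, align 8] → 40
@40: e [22B, align 2] → 62
@62: d [3B, align 1] → 65
+7 tail pad (align 8)
size 72, align 8
array of 7: 7 × 72 = 504

504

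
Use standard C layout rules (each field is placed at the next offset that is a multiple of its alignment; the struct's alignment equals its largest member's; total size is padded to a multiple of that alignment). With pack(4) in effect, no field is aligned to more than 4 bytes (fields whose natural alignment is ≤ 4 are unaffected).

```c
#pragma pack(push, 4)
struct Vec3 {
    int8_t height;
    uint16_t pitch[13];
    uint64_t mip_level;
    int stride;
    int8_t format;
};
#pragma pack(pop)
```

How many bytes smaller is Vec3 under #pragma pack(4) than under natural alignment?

4

natural layout:
  height at 0 (size 1, align 1) → ends 1
  pad 1 to align 2 for pitch
  pitch at 2 (size 26, align 2) → ends 28
  pad 4 to align 8 for mip_level
  mip_level at 32 (size 8, align 8) → ends 40
  stride at 40 (size 4, align 4) → ends 44
  format at 44 (size 1, align 1) → ends 45
  tail pad 3 to reach multiple of 8
  total 48 bytes, alignment 8
packed(4) layout:
  height at 0 (size 1, align 1) → ends 1
  pad 1 to align 2 for pitch
  pitch at 2 (size 26, align 2) → ends 28
  mip_level at 28 (size 8, align 4) → ends 36
  stride at 36 (size 4, align 4) → ends 40
  format at 40 (size 1, align 1) → ends 41
  tail pad 3 to reach multiple of 4
  total 44 bytes, alignment 4
48 − 44 = 4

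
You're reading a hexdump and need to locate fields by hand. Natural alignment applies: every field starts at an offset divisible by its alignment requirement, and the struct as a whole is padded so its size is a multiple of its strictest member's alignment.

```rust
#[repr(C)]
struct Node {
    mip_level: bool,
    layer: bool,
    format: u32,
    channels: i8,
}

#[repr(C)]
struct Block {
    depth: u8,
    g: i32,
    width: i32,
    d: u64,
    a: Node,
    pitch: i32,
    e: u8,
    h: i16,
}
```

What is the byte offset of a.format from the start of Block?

28

Node: @0: mip_level [1B, align 1] → 1; @1: layer [1B, align 1] → 2; +2 pad (align 4); @4: format [4B, align 4] → 8; @8: channels [1B, align 1] → 9; +3 tail pad (align 4); size 12, align 4
@0: depth [1B, align 1] → 1
+3 pad (align 4)
@4: g [4B, align 4] → 8
@8: width [4B, align 4] → 12
+4 pad (align 8)
@16: d [8B, align 8] → 24
@24: a [12B, align 4] → 36
within Node: format at 4
24 + 4 = 28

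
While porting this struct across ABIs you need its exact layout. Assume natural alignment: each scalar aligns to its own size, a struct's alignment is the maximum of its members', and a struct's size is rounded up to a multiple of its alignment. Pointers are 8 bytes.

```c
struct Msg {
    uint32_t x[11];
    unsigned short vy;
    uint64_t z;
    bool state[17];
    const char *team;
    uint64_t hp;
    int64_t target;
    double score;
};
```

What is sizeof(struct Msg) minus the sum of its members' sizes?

0..44  x  (44B, 4-aligned)
44..46  vy  (2B, 2-aligned)
46..48  -- padding (2B)
48..56  z  (8B, 8-aligned)
56..73  state  (17B, 1-aligned)
73..80  -- padding (7B)
80..88  team  (8B, 8-aligned)
88..96  hp  (8B, 8-aligned)
96..104  target  (8B, 8-aligned)
104..112  score  (8B, 8-aligned)
sizeof = 112, alignof = 8
data bytes 103, size 112 → padding 9

9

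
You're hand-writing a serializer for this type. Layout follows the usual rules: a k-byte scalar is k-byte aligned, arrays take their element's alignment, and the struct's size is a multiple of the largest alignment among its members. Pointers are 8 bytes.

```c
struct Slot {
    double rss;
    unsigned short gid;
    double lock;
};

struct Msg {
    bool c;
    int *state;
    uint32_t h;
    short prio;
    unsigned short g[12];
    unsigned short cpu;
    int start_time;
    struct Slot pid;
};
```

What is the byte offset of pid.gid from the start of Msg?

64

Slot: rss at 0 (size 8, align 8) → ends 8; gid at 8 (size 2, align 2) → ends 10; pad 6 to align 8 for lock; lock at 16 (size 8, align 8) → ends 24; total 24 bytes, alignment 8
c at 0 (size 1, align 1) → ends 1
pad 7 to align 8 for state
state at 8 (size 8, align 8) → ends 16
h at 16 (size 4, align 4) → ends 20
prio at 20 (size 2, align 2) → ends 22
g at 22 (size 24, align 2) → ends 46
cpu at 46 (size 2, align 2) → ends 48
start_time at 48 (size 4, align 4) → ends 52
pad 4 to align 8 for pid
pid at 56 (size 24, align 8) → ends 80
within Slot: gid at 8
56 + 8 = 64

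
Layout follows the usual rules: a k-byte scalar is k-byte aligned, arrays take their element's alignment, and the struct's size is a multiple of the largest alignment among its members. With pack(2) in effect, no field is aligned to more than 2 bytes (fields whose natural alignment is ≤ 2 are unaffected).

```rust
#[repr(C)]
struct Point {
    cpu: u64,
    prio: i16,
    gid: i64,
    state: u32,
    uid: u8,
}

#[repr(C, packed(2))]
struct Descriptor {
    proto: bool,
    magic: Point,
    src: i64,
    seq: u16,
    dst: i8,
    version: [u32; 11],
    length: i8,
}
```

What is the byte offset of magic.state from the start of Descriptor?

26

Point: 0..8  cpu  (8B, 8-aligned); 8..10  prio  (2B, 2-aligned); 10..16  -- padding (6B); 16..24  gid  (8B, 8-aligned); 24..28  state  (4B, 4-aligned); 28..29  uid  (1B, 1-aligned); 29..32  -- tail padding (3B); sizeof = 32, alignof = 8
0..1  proto  (1B, 1-aligned)
1..2  -- padding (1B)
2..34  magic  (32B, 2-aligned)
within Point: state at 24
2 + 24 = 26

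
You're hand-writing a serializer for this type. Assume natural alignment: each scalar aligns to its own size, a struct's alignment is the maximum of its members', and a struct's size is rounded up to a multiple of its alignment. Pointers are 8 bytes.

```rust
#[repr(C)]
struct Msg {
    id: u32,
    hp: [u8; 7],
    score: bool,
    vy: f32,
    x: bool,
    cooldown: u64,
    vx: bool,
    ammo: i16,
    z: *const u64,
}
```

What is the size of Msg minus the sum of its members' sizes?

0..4  id  (4B, 4-aligned)
4..11  hp  (7B, 1-aligned)
11..12  score  (1B, 1-aligned)
12..16  vy  (4B, 4-aligned)
16..17  x  (1B, 1-aligned)
17..24  -- padding (7B)
24..32  cooldown  (8B, 8-aligned)
32..33  vx  (1B, 1-aligned)
33..34  -- padding (1B)
34..36  ammo  (2B, 2-aligned)
36..40  -- padding (4B)
40..48  z  (8B, 8-aligned)
sizeof = 48, alignof = 8
data bytes 36, size 48 → padding 12

12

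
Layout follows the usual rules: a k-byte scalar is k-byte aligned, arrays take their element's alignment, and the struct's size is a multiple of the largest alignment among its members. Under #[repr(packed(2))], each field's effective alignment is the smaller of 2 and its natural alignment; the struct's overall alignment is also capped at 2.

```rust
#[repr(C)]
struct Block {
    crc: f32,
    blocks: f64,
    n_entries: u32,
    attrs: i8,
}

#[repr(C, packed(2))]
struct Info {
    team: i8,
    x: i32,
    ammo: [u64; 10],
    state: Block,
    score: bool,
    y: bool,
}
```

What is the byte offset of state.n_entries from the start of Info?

Block: @0: crc [4B, align 4] → 4; +4 pad (align 8); @8: blocks [8B, align 8] → 16; @16: n_entries [4B, align 4] → 20; @20: attrs [1B, align 1] → 21; +3 tail pad (align 8); size 24, align 8
@0: team [1B, align 1] → 1
+1 pad (align 2)
@2: x [4B, align 2] → 6
@6: ammo [80B, align 2] → 86
@86: state [24B, align 2] → 110
within Block: n_entries at 16
86 + 16 = 102

102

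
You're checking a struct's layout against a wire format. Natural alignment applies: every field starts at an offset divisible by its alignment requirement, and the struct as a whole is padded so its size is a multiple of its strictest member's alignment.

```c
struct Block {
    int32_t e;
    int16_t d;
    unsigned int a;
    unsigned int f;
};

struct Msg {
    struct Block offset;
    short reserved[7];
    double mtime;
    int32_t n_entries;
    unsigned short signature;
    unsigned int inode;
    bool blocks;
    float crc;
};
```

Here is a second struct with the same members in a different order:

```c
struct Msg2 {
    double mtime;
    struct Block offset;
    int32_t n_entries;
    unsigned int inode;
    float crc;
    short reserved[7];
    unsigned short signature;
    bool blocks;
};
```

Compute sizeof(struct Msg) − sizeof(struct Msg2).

Block: 0..4  e  (4B, 4-aligned); 4..6  d  (2B, 2-aligned); 6..8  -- padding (2B); 8..12  a  (4B, 4-aligned); 12..16  f  (4B, 4-aligned); sizeof = 16, alignof = 4
0..16  offset  (16B, 4-aligned)
16..30  reserved  (14B, 2-aligned)
30..32  -- padding (2B)
32..40  mtime  (8B, 8-aligned)
40..44  n_entries  (4B, 4-aligned)
44..46  signature  (2B, 2-aligned)
46..48  -- padding (2B)
48..52  inode  (4B, 4-aligned)
52..53  blocks  (1B, 1-aligned)
53..56  -- padding (3B)
56..60  crc  (4B, 4-aligned)
60..64  -- tail padding (4B)
sizeof = 64, alignof = 8
— Msg2 —
0..8  mtime  (8B, 8-aligned)
8..24  offset  (16B, 4-aligned)
24..28  n_entries  (4B, 4-aligned)
28..32  inode  (4B, 4-aligned)
32..36  crc  (4B, 4-aligned)
36..50  reserved  (14B, 2-aligned)
50..52  signature  (2B, 2-aligned)
52..53  blocks  (1B, 1-aligned)
53..56  -- tail padding (3B)
sizeof = 56, alignof = 8
64 − 56 = 8

8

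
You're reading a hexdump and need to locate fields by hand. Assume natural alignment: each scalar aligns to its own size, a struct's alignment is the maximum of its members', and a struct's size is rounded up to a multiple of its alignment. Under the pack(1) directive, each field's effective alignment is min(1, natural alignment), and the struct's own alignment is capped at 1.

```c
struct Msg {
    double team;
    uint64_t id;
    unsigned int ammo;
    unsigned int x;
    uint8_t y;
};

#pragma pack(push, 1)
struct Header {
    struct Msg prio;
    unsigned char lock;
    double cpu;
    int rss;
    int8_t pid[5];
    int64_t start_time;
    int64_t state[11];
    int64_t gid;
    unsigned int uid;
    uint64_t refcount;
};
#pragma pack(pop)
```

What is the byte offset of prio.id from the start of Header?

8

Msg: team at 0 (size 8, align 8) → ends 8; id at 8 (size 8, align 8) → ends 16; ammo at 16 (size 4, align 4) → ends 20; x at 20 (size 4, align 4) → ends 24; y at 24 (size 1, align 1) → ends 25; tail pad 7 to reach multiple of 8; total 32 bytes, alignment 8
prio at 0 (size 32, align 1) → ends 32
within Msg: id at 8
0 + 8 = 8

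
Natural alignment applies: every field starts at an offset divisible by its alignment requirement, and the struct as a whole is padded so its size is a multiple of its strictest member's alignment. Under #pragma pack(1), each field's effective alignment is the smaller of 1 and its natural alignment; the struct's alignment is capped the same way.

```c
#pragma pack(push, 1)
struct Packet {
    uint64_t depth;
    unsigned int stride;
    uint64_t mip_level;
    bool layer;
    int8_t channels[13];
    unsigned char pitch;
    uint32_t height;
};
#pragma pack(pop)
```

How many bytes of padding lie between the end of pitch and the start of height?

0

0..8  depth  (8B, 1-aligned)
8..12  stride  (4B, 1-aligned)
12..20  mip_level  (8B, 1-aligned)
20..21  layer  (1B, 1-aligned)
21..34  channels  (13B, 1-aligned)
34..35  pitch  (1B, 1-aligned)
35..39  height  (4B, 1-aligned)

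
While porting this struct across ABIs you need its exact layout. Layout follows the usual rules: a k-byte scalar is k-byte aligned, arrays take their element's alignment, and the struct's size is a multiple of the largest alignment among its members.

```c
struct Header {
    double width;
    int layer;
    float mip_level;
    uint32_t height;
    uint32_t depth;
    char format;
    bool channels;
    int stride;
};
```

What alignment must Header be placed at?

8

member alignments: width=8, layer=4, mip_level=4, height=4, depth=4, format=1, channels=1, stride=4
max = 8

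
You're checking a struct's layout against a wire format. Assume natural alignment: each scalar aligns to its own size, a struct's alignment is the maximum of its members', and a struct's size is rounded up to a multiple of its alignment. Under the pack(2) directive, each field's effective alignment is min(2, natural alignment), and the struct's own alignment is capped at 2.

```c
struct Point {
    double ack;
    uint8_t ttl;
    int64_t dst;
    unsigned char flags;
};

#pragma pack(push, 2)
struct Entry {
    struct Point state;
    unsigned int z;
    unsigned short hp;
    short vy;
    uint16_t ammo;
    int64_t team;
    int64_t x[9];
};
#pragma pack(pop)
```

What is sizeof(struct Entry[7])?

Point: @0: ack [8B, align 8] → 8; @8: ttl [1B, align 1] → 9; +7 pad (align 8); @16: dst [8B, align 8] → 24; @24: flags [1B, align 1] → 25; +7 tail pad (align 8); size 32, align 8
@0: state [32B, align 2] → 32
@32: z [4B, align 2] → 36
@36: hp [2B, align 2] → 38
@38: vy [2B, align 2] → 40
@40: ammo [2B, align 2] → 42
@42: team [8B, align 2] → 50
@50: x [72B, align 2] → 122
size 122, align 2
array of 7: 7 × 122 = 854

854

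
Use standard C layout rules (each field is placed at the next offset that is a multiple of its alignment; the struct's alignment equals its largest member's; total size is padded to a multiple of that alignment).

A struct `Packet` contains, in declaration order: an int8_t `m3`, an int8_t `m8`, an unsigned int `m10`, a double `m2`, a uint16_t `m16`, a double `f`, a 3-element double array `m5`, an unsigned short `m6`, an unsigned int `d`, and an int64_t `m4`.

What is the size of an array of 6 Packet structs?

m3 at 0 (size 1, align 1) → ends 1
m8 at 1 (size 1, align 1) → ends 2
pad 2 to align 4 for m10
m10 at 4 (size 4, align 4) → ends 8
m2 at 8 (size 8, align 8) → ends 16
m16 at 16 (size 2, align 2) → ends 18
pad 6 to align 8 for f
f at 24 (size 8, align 8) → ends 32
m5 at 32 (size 24, align 8) → ends 56
m6 at 56 (size 2, align 2) → ends 58
pad 2 to align 4 for d
d at 60 (size 4, align 4) → ends 64
m4 at 64 (size 8, align 8) → ends 72
total 72 bytes, alignment 8
array of 6: 6 × 72 = 432

432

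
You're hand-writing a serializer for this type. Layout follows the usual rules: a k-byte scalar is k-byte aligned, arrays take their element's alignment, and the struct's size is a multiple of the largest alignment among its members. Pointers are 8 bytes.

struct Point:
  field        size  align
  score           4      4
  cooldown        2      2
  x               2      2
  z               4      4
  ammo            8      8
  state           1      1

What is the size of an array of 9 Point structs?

0..4  score  (4B, 4-aligned)
4..6  cooldown  (2B, 2-aligned)
6..8  x  (2B, 2-aligned)
8..12  z  (4B, 4-aligned)
12..16  -- padding (4B)
16..24  ammo  (8B, 8-aligned)
24..25  state  (1B, 1-aligned)
25..32  -- tail padding (7B)
sizeof = 32, alignof = 8
array of 9: 9 × 32 = 288

288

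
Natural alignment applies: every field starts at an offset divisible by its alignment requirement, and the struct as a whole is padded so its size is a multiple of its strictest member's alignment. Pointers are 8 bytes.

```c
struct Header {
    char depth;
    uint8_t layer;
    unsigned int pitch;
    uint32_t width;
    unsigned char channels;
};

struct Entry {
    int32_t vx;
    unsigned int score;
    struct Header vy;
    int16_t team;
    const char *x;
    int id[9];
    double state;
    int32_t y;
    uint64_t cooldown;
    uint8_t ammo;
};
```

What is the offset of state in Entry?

80

Header: depth at 0 (size 1, align 1) → ends 1; layer at 1 (size 1, align 1) → ends 2; pad 2 to align 4 for pitch; pitch at 4 (size 4, align 4) → ends 8; width at 8 (size 4, align 4) → ends 12; channels at 12 (size 1, align 1) → ends 13; tail pad 3 to reach multiple of 4; total 16 bytes, alignment 4
vx at 0 (size 4, align 4) → ends 4
score at 4 (size 4, align 4) → ends 8
vy at 8 (size 16, align 4) → ends 24
team at 24 (size 2, align 2) → ends 26
pad 6 to align 8 for x
x at 32 (size 8, align 8) → ends 40
id at 40 (size 36, align 4) → ends 76
pad 4 to align 8 for state
state at 80 (size 8, align 8) → ends 88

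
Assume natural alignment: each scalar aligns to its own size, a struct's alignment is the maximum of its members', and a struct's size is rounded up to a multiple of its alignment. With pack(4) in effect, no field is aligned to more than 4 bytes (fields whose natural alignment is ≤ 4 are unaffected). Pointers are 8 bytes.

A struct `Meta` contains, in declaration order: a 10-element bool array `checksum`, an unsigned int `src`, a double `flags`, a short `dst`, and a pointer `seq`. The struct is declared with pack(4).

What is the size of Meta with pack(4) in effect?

checksum at 0 (size 10, align 1) → ends 10
pad 2 to align 4 for src
src at 12 (size 4, align 4) → ends 16
flags at 16 (size 8, align 4) → ends 24
dst at 24 (size 2, align 2) → ends 26
pad 2 to align 4 for seq
seq at 28 (size 8, align 4) → ends 36
total 36 bytes, alignment 4

36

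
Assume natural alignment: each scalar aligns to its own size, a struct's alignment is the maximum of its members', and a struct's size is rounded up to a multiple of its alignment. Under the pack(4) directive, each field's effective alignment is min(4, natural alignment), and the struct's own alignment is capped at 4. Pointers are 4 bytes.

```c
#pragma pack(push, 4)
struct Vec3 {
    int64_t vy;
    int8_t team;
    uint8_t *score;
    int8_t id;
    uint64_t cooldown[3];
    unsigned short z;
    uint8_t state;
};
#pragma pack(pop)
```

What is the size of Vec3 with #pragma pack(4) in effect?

0..8  vy  (8B, 4-aligned)
8..9  team  (1B, 1-aligned)
9..12  -- padding (3B)
12..16  score  (4B, 4-aligned)
16..17  id  (1B, 1-aligned)
17..20  -- padding (3B)
20..44  cooldown  (24B, 4-aligned)
44..46  z  (2B, 2-aligned)
46..47  state  (1B, 1-aligned)
47..48  -- tail padding (1B)
sizeof = 48, alignof = 4

48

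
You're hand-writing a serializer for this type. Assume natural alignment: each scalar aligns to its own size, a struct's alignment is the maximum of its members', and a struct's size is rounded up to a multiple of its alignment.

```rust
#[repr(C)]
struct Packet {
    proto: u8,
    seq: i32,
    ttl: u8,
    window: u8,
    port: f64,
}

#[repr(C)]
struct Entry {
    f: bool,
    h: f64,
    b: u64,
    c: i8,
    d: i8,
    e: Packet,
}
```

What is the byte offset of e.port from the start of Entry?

Packet: 0..1  proto  (1B, 1-aligned); 1..4  -- padding (3B); 4..8  seq  (4B, 4-aligned); 8..9  ttl  (1B, 1-aligned); 9..10  window  (1B, 1-aligned); 10..16  -- padding (6B); 16..24  port  (8B, 8-aligned); sizeof = 24, alignof = 8
0..1  f  (1B, 1-aligned)
1..8  -- padding (7B)
8..16  h  (8B, 8-aligned)
16..24  b  (8B, 8-aligned)
24..25  c  (1B, 1-aligned)
25..26  d  (1B, 1-aligned)
26..32  -- padding (6B)
32..56  e  (24B, 8-aligned)
within Packet: port at 16
32 + 16 = 48

48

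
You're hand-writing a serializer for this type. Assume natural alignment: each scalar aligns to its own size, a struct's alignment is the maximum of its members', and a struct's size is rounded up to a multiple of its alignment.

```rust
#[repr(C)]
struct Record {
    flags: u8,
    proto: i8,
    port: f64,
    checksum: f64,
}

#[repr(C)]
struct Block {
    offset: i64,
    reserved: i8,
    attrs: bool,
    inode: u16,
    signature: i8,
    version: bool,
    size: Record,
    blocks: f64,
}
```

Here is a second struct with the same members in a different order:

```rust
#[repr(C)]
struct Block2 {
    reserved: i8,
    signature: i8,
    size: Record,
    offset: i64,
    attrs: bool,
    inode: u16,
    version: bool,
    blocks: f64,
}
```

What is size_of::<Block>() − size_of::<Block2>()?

Record: 0..1  flags  (1B, 1-aligned); 1..2  proto  (1B, 1-aligned); 2..8  -- padding (6B); 8..16  port  (8B, 8-aligned); 16..24  checksum  (8B, 8-aligned); sizeof = 24, alignof = 8
0..8  offset  (8B, 8-aligned)
8..9  reserved  (1B, 1-aligned)
9..10  attrs  (1B, 1-aligned)
10..12  inode  (2B, 2-aligned)
12..13  signature  (1B, 1-aligned)
13..14  version  (1B, 1-aligned)
14..16  -- padding (2B)
16..40  size  (24B, 8-aligned)
40..48  blocks  (8B, 8-aligned)
sizeof = 48, alignof = 8
— Block2 —
0..1  reserved  (1B, 1-aligned)
1..2  signature  (1B, 1-aligned)
2..8  -- padding (6B)
8..32  size  (24B, 8-aligned)
32..40  offset  (8B, 8-aligned)
40..41  attrs  (1B, 1-aligned)
41..42  -- padding (1B)
42..44  inode  (2B, 2-aligned)
44..45  version  (1B, 1-aligned)
45..48  -- padding (3B)
48..56  blocks  (8B, 8-aligned)
sizeof = 56, alignof = 8
48 − 56 = -8

-8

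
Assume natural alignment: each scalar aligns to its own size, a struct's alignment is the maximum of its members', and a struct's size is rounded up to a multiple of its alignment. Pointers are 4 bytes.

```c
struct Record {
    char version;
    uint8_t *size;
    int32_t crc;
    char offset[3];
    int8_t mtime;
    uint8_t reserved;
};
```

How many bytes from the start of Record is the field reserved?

16

version at 0 (size 1, align 1) → ends 1
pad 3 to align 4 for size
size at 4 (size 4, align 4) → ends 8
crc at 8 (size 4, align 4) → ends 12
offset at 12 (size 3, align 1) → ends 15
mtime at 15 (size 1, align 1) → ends 16
reserved at 16 (size 1, align 1) → ends 17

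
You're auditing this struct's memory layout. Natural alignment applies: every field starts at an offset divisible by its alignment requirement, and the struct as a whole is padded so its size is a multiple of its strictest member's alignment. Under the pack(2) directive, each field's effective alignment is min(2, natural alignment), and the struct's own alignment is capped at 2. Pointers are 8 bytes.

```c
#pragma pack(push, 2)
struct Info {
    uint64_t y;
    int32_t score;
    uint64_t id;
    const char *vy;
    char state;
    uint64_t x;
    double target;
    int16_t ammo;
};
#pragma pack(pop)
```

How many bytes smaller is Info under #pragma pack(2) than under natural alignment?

16

natural layout:
  y at 0 (size 8, align 8) → ends 8
  score at 8 (size 4, align 4) → ends 12
  pad 4 to align 8 for id
  id at 16 (size 8, align 8) → ends 24
  vy at 24 (size 8, align 8) → ends 32
  state at 32 (size 1, align 1) → ends 33
  pad 7 to align 8 for x
  x at 40 (size 8, align 8) → ends 48
  target at 48 (size 8, align 8) → ends 56
  ammo at 56 (size 2, align 2) → ends 58
  tail pad 6 to reach multiple of 8
  total 64 bytes, alignment 8
packed(2) layout:
  y at 0 (size 8, align 2) → ends 8
  score at 8 (size 4, align 2) → ends 12
  id at 12 (size 8, align 2) → ends 20
  vy at 20 (size 8, align 2) → ends 28
  state at 28 (size 1, align 1) → ends 29
  pad 1 to align 2 for x
  x at 30 (size 8, align 2) → ends 38
  target at 38 (size 8, align 2) → ends 46
  ammo at 46 (size 2, align 2) → ends 48
  total 48 bytes, alignment 2
64 − 48 = 16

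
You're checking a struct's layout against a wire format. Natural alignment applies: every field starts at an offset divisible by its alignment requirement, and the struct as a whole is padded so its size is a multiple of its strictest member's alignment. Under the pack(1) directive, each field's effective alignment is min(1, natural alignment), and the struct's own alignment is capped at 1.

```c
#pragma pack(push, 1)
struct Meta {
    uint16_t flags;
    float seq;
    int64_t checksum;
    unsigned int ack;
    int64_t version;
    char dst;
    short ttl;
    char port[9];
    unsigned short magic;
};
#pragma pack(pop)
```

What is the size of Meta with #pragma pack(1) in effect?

@0: flags [2B, align 1] → 2
@2: seq [4B, align 1] → 6
@6: checksum [8B, align 1] → 14
@14: ack [4B, align 1] → 18
@18: version [8B, align 1] → 26
@26: dst [1B, align 1] → 27
@27: ttl [2B, align 1] → 29
@29: port [9B, align 1] → 38
@38: magic [2B, align 1] → 40
size 40, align 1

40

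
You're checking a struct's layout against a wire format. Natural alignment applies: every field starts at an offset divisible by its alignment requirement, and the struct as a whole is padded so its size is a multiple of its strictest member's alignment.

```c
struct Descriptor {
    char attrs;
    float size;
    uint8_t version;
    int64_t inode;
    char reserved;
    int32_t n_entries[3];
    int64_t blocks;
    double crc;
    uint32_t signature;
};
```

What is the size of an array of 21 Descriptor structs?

attrs at 0 (size 1, align 1) → ends 1
pad 3 to align 4 for size
size at 4 (size 4, align 4) → ends 8
version at 8 (size 1, align 1) → ends 9
pad 7 to align 8 for inode
inode at 16 (size 8, align 8) → ends 24
reserved at 24 (size 1, align 1) → ends 25
pad 3 to align 4 for n_entries
n_entries at 28 (size 12, align 4) → ends 40
blocks at 40 (size 8, align 8) → ends 48
crc at 48 (size 8, align 8) → ends 56
signature at 56 (size 4, align 4) → ends 60
tail pad 4 to reach multiple of 8
total 64 bytes, alignment 8
array of 21: 21 × 64 = 1344

1344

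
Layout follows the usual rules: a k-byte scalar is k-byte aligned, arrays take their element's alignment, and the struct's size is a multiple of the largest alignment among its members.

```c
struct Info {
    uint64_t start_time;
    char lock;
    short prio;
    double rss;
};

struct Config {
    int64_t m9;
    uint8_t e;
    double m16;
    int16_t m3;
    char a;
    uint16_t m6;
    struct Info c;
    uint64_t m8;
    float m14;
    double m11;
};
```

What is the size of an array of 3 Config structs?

Info: start_time at 0 (size 8, align 8) → ends 8; lock at 8 (size 1, align 1) → ends 9; pad 1 to align 2 for prio; prio at 10 (size 2, align 2) → ends 12; pad 4 to align 8 for rss; rss at 16 (size 8, align 8) → ends 24; total 24 bytes, alignment 8
m9 at 0 (size 8, align 8) → ends 8
e at 8 (size 1, align 1) → ends 9
pad 7 to align 8 for m16
m16 at 16 (size 8, align 8) → ends 24
m3 at 24 (size 2, align 2) → ends 26
a at 26 (size 1, align 1) → ends 27
pad 1 to align 2 for m6
m6 at 28 (size 2, align 2) → ends 30
pad 2 to align 8 for c
c at 32 (size 24, align 8) → ends 56
m8 at 56 (size 8, align 8) → ends 64
m14 at 64 (size 4, align 4) → ends 68
pad 4 to align 8 for m11
m11 at 72 (size 8, align 8) → ends 80
total 80 bytes, alignment 8
array of 3: 3 × 80 = 240

240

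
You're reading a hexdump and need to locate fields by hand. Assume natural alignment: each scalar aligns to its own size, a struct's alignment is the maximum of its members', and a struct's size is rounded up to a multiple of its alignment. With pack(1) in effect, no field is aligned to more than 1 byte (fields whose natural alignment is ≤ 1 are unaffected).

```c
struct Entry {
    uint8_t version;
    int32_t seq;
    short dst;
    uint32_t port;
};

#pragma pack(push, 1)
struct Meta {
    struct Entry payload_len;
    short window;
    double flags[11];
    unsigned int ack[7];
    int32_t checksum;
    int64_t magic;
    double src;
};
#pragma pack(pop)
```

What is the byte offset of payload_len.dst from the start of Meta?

8

Entry: version at 0 (size 1, align 1) → ends 1; pad 3 to align 4 for seq; seq at 4 (size 4, align 4) → ends 8; dst at 8 (size 2, align 2) → ends 10; pad 2 to align 4 for port; port at 12 (size 4, align 4) → ends 16; total 16 bytes, alignment 4
payload_len at 0 (size 16, align 1) → ends 16
within Entry: dst at 8
0 + 8 = 8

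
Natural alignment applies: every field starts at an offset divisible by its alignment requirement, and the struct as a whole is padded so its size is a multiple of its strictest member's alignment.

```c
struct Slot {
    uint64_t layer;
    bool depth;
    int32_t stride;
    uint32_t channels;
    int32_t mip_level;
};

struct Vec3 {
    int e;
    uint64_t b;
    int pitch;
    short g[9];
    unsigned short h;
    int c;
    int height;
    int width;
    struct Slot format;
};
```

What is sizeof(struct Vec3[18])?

Slot: layer at 0 (size 8, align 8) → ends 8; depth at 8 (size 1, align 1) → ends 9; pad 3 to align 4 for stride; stride at 12 (size 4, align 4) → ends 16; channels at 16 (size 4, align 4) → ends 20; mip_level at 20 (size 4, align 4) → ends 24; total 24 bytes, alignment 8
e at 0 (size 4, align 4) → ends 4
pad 4 to align 8 for b
b at 8 (size 8, align 8) → ends 16
pitch at 16 (size 4, align 4) → ends 20
g at 20 (size 18, align 2) → ends 38
h at 38 (size 2, align 2) → ends 40
c at 40 (size 4, align 4) → ends 44
height at 44 (size 4, align 4) → ends 48
width at 48 (size 4, align 4) → ends 52
pad 4 to align 8 for format
format at 56 (size 24, align 8) → ends 80
total 80 bytes, alignment 8
array of 18: 18 × 80 = 1440

1440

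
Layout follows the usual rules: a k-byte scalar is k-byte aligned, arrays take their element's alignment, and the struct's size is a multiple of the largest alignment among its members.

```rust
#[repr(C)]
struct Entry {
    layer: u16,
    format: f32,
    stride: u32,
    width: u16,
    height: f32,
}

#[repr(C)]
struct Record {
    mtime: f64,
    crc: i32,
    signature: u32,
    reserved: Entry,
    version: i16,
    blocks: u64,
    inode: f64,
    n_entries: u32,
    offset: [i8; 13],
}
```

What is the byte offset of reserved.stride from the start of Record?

Entry: layer at 0 (size 2, align 2) → ends 2; pad 2 to align 4 for format; format at 4 (size 4, align 4) → ends 8; stride at 8 (size 4, align 4) → ends 12; width at 12 (size 2, align 2) → ends 14; pad 2 to align 4 for height; height at 16 (size 4, align 4) → ends 20; total 20 bytes, alignment 4
mtime at 0 (size 8, align 8) → ends 8
crc at 8 (size 4, align 4) → ends 12
signature at 12 (size 4, align 4) → ends 16
reserved at 16 (size 20, align 4) → ends 36
within Entry: stride at 8
16 + 8 = 24

24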